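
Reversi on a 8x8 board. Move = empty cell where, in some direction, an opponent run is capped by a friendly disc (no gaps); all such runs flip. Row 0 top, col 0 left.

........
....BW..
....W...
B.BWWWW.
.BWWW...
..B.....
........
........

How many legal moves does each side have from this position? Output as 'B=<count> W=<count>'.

Answer: B=5 W=8

Derivation:
-- B to move --
(0,4): no bracket -> illegal
(0,5): no bracket -> illegal
(0,6): no bracket -> illegal
(1,3): no bracket -> illegal
(1,6): flips 1 -> legal
(2,2): no bracket -> illegal
(2,3): no bracket -> illegal
(2,5): flips 2 -> legal
(2,6): no bracket -> illegal
(2,7): no bracket -> illegal
(3,1): no bracket -> illegal
(3,7): flips 4 -> legal
(4,5): flips 3 -> legal
(4,6): no bracket -> illegal
(4,7): no bracket -> illegal
(5,1): no bracket -> illegal
(5,3): no bracket -> illegal
(5,4): flips 4 -> legal
(5,5): no bracket -> illegal
B mobility = 5
-- W to move --
(0,3): no bracket -> illegal
(0,4): flips 1 -> legal
(0,5): no bracket -> illegal
(1,3): flips 1 -> legal
(2,0): no bracket -> illegal
(2,1): flips 1 -> legal
(2,2): flips 1 -> legal
(2,3): no bracket -> illegal
(2,5): no bracket -> illegal
(3,1): flips 1 -> legal
(4,0): flips 1 -> legal
(5,0): no bracket -> illegal
(5,1): no bracket -> illegal
(5,3): no bracket -> illegal
(6,1): flips 1 -> legal
(6,2): flips 1 -> legal
(6,3): no bracket -> illegal
W mobility = 8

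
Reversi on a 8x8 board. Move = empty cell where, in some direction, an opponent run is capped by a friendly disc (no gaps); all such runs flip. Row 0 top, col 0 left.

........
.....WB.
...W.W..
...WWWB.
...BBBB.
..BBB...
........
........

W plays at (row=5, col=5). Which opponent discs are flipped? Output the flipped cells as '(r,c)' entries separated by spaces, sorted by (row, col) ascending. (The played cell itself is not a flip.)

Dir NW: opp run (4,4) capped by W -> flip
Dir N: opp run (4,5) capped by W -> flip
Dir NE: opp run (4,6), next='.' -> no flip
Dir W: opp run (5,4) (5,3) (5,2), next='.' -> no flip
Dir E: first cell '.' (not opp) -> no flip
Dir SW: first cell '.' (not opp) -> no flip
Dir S: first cell '.' (not opp) -> no flip
Dir SE: first cell '.' (not opp) -> no flip

Answer: (4,4) (4,5)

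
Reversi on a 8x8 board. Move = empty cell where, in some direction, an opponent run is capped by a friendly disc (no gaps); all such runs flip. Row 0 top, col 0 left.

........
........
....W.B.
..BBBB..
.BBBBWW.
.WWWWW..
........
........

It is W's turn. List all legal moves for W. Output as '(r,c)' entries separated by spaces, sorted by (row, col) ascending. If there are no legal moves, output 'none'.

Answer: (1,7) (2,1) (2,2) (2,3) (2,5) (3,0) (3,1) (4,0)

Derivation:
(1,5): no bracket -> illegal
(1,6): no bracket -> illegal
(1,7): flips 3 -> legal
(2,1): flips 2 -> legal
(2,2): flips 4 -> legal
(2,3): flips 3 -> legal
(2,5): flips 3 -> legal
(2,7): no bracket -> illegal
(3,0): flips 1 -> legal
(3,1): flips 2 -> legal
(3,6): no bracket -> illegal
(3,7): no bracket -> illegal
(4,0): flips 4 -> legal
(5,0): no bracket -> illegal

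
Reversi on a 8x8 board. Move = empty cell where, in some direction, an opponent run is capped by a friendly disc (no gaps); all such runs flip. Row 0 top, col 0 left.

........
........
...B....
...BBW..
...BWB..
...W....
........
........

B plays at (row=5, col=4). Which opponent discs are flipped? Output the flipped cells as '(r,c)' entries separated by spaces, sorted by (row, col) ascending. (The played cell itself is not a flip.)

Dir NW: first cell 'B' (not opp) -> no flip
Dir N: opp run (4,4) capped by B -> flip
Dir NE: first cell 'B' (not opp) -> no flip
Dir W: opp run (5,3), next='.' -> no flip
Dir E: first cell '.' (not opp) -> no flip
Dir SW: first cell '.' (not opp) -> no flip
Dir S: first cell '.' (not opp) -> no flip
Dir SE: first cell '.' (not opp) -> no flip

Answer: (4,4)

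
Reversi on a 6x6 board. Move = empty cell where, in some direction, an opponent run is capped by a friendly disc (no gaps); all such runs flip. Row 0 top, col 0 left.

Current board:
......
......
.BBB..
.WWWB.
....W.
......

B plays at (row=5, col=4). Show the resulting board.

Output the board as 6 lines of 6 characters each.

Answer: ......
......
.BBB..
.WWWB.
....B.
....B.

Derivation:
Place B at (5,4); scan 8 dirs for brackets.
Dir NW: first cell '.' (not opp) -> no flip
Dir N: opp run (4,4) capped by B -> flip
Dir NE: first cell '.' (not opp) -> no flip
Dir W: first cell '.' (not opp) -> no flip
Dir E: first cell '.' (not opp) -> no flip
Dir SW: edge -> no flip
Dir S: edge -> no flip
Dir SE: edge -> no flip
All flips: (4,4)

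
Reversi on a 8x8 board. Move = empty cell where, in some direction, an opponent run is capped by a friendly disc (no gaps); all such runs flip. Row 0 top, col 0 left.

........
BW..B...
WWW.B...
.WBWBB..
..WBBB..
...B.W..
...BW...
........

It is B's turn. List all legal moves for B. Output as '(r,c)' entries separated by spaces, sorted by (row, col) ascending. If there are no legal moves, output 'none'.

Answer: (0,0) (1,2) (2,3) (3,0) (4,1) (5,1) (5,2) (6,5) (6,6) (7,5)

Derivation:
(0,0): flips 3 -> legal
(0,1): no bracket -> illegal
(0,2): no bracket -> illegal
(1,2): flips 2 -> legal
(1,3): no bracket -> illegal
(2,3): flips 1 -> legal
(3,0): flips 2 -> legal
(4,0): no bracket -> illegal
(4,1): flips 1 -> legal
(4,6): no bracket -> illegal
(5,1): flips 2 -> legal
(5,2): flips 1 -> legal
(5,4): no bracket -> illegal
(5,6): no bracket -> illegal
(6,5): flips 2 -> legal
(6,6): flips 1 -> legal
(7,3): no bracket -> illegal
(7,4): no bracket -> illegal
(7,5): flips 1 -> legal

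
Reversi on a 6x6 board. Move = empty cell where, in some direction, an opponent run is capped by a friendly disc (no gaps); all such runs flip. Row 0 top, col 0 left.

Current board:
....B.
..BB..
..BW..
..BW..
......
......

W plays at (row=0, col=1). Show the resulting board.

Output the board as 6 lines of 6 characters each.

Place W at (0,1); scan 8 dirs for brackets.
Dir NW: edge -> no flip
Dir N: edge -> no flip
Dir NE: edge -> no flip
Dir W: first cell '.' (not opp) -> no flip
Dir E: first cell '.' (not opp) -> no flip
Dir SW: first cell '.' (not opp) -> no flip
Dir S: first cell '.' (not opp) -> no flip
Dir SE: opp run (1,2) capped by W -> flip
All flips: (1,2)

Answer: .W..B.
..WB..
..BW..
..BW..
......
......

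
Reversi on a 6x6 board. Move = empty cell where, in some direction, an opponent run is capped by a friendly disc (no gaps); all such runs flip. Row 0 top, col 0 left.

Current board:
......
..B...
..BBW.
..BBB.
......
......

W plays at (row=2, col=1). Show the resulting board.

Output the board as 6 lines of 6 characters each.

Place W at (2,1); scan 8 dirs for brackets.
Dir NW: first cell '.' (not opp) -> no flip
Dir N: first cell '.' (not opp) -> no flip
Dir NE: opp run (1,2), next='.' -> no flip
Dir W: first cell '.' (not opp) -> no flip
Dir E: opp run (2,2) (2,3) capped by W -> flip
Dir SW: first cell '.' (not opp) -> no flip
Dir S: first cell '.' (not opp) -> no flip
Dir SE: opp run (3,2), next='.' -> no flip
All flips: (2,2) (2,3)

Answer: ......
..B...
.WWWW.
..BBB.
......
......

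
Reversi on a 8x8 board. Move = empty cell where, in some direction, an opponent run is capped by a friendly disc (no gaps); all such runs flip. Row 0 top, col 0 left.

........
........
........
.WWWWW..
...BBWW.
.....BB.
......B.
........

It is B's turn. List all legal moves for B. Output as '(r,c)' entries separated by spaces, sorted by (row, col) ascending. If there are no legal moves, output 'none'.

Answer: (2,1) (2,2) (2,3) (2,4) (2,5) (2,6) (3,6) (3,7) (4,7)

Derivation:
(2,0): no bracket -> illegal
(2,1): flips 1 -> legal
(2,2): flips 1 -> legal
(2,3): flips 3 -> legal
(2,4): flips 1 -> legal
(2,5): flips 3 -> legal
(2,6): flips 1 -> legal
(3,0): no bracket -> illegal
(3,6): flips 1 -> legal
(3,7): flips 1 -> legal
(4,0): no bracket -> illegal
(4,1): no bracket -> illegal
(4,2): no bracket -> illegal
(4,7): flips 2 -> legal
(5,4): no bracket -> illegal
(5,7): no bracket -> illegal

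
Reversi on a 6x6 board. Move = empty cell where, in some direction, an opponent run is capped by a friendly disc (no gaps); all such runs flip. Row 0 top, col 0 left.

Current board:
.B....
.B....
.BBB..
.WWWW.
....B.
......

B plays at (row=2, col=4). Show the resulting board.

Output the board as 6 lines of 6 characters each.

Answer: .B....
.B....
.BBBB.
.WWWB.
....B.
......

Derivation:
Place B at (2,4); scan 8 dirs for brackets.
Dir NW: first cell '.' (not opp) -> no flip
Dir N: first cell '.' (not opp) -> no flip
Dir NE: first cell '.' (not opp) -> no flip
Dir W: first cell 'B' (not opp) -> no flip
Dir E: first cell '.' (not opp) -> no flip
Dir SW: opp run (3,3), next='.' -> no flip
Dir S: opp run (3,4) capped by B -> flip
Dir SE: first cell '.' (not opp) -> no flip
All flips: (3,4)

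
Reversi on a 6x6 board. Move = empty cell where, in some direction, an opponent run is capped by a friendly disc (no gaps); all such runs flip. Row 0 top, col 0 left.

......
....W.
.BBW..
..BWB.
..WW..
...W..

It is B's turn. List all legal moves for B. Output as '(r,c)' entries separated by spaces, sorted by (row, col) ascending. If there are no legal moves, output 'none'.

(0,3): no bracket -> illegal
(0,4): no bracket -> illegal
(0,5): flips 2 -> legal
(1,2): flips 1 -> legal
(1,3): no bracket -> illegal
(1,5): no bracket -> illegal
(2,4): flips 1 -> legal
(2,5): no bracket -> illegal
(3,1): no bracket -> illegal
(4,1): no bracket -> illegal
(4,4): flips 1 -> legal
(5,1): no bracket -> illegal
(5,2): flips 2 -> legal
(5,4): flips 1 -> legal

Answer: (0,5) (1,2) (2,4) (4,4) (5,2) (5,4)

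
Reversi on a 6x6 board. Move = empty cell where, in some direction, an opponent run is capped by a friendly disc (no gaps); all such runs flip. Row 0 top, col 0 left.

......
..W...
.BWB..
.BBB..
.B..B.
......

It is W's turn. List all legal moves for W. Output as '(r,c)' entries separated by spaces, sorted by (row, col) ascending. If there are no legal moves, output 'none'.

Answer: (2,0) (2,4) (3,0) (3,4) (4,0) (4,2) (5,5)

Derivation:
(1,0): no bracket -> illegal
(1,1): no bracket -> illegal
(1,3): no bracket -> illegal
(1,4): no bracket -> illegal
(2,0): flips 1 -> legal
(2,4): flips 1 -> legal
(3,0): flips 1 -> legal
(3,4): flips 1 -> legal
(3,5): no bracket -> illegal
(4,0): flips 1 -> legal
(4,2): flips 1 -> legal
(4,3): no bracket -> illegal
(4,5): no bracket -> illegal
(5,0): no bracket -> illegal
(5,1): no bracket -> illegal
(5,2): no bracket -> illegal
(5,3): no bracket -> illegal
(5,4): no bracket -> illegal
(5,5): flips 2 -> legal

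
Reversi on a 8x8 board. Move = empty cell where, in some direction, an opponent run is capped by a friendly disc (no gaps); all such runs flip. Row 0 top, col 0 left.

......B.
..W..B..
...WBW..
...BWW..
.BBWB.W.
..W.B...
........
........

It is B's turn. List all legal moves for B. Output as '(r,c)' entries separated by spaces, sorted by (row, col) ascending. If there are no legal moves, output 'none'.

(0,1): no bracket -> illegal
(0,2): no bracket -> illegal
(0,3): no bracket -> illegal
(1,1): no bracket -> illegal
(1,3): flips 1 -> legal
(1,4): no bracket -> illegal
(1,6): no bracket -> illegal
(2,1): no bracket -> illegal
(2,2): flips 1 -> legal
(2,6): flips 2 -> legal
(3,2): flips 1 -> legal
(3,6): flips 2 -> legal
(3,7): no bracket -> illegal
(4,5): flips 2 -> legal
(4,7): no bracket -> illegal
(5,1): no bracket -> illegal
(5,3): flips 1 -> legal
(5,5): no bracket -> illegal
(5,6): no bracket -> illegal
(5,7): flips 2 -> legal
(6,1): no bracket -> illegal
(6,2): flips 1 -> legal
(6,3): flips 1 -> legal

Answer: (1,3) (2,2) (2,6) (3,2) (3,6) (4,5) (5,3) (5,7) (6,2) (6,3)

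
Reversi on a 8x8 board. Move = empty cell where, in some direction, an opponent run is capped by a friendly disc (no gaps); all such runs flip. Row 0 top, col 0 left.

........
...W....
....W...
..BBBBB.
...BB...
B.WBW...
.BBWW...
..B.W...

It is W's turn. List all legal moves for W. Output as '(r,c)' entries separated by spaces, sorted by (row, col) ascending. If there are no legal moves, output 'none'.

(2,1): flips 2 -> legal
(2,2): no bracket -> illegal
(2,3): flips 3 -> legal
(2,5): flips 2 -> legal
(2,6): no bracket -> illegal
(2,7): no bracket -> illegal
(3,1): no bracket -> illegal
(3,7): no bracket -> illegal
(4,0): no bracket -> illegal
(4,1): no bracket -> illegal
(4,2): flips 2 -> legal
(4,5): no bracket -> illegal
(4,6): flips 1 -> legal
(4,7): no bracket -> illegal
(5,1): no bracket -> illegal
(5,5): no bracket -> illegal
(6,0): flips 2 -> legal
(7,0): flips 1 -> legal
(7,1): no bracket -> illegal
(7,3): no bracket -> illegal

Answer: (2,1) (2,3) (2,5) (4,2) (4,6) (6,0) (7,0)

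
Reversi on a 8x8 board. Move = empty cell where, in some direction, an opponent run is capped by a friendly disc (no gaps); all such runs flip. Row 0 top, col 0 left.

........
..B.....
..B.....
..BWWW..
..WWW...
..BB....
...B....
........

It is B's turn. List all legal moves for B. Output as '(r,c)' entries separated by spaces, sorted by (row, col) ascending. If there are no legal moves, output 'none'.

Answer: (2,3) (2,5) (2,6) (3,1) (3,6) (5,4) (5,5)

Derivation:
(2,3): flips 2 -> legal
(2,4): no bracket -> illegal
(2,5): flips 2 -> legal
(2,6): flips 2 -> legal
(3,1): flips 1 -> legal
(3,6): flips 3 -> legal
(4,1): no bracket -> illegal
(4,5): no bracket -> illegal
(4,6): no bracket -> illegal
(5,1): no bracket -> illegal
(5,4): flips 1 -> legal
(5,5): flips 2 -> legal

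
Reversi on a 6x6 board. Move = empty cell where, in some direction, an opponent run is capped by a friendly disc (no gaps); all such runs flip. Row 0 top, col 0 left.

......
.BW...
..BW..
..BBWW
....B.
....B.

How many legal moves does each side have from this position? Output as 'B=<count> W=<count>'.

-- B to move --
(0,1): no bracket -> illegal
(0,2): flips 1 -> legal
(0,3): no bracket -> illegal
(1,3): flips 2 -> legal
(1,4): flips 1 -> legal
(2,1): no bracket -> illegal
(2,4): flips 2 -> legal
(2,5): no bracket -> illegal
(4,3): no bracket -> illegal
(4,5): no bracket -> illegal
B mobility = 4
-- W to move --
(0,0): no bracket -> illegal
(0,1): no bracket -> illegal
(0,2): no bracket -> illegal
(1,0): flips 1 -> legal
(1,3): no bracket -> illegal
(2,0): no bracket -> illegal
(2,1): flips 1 -> legal
(2,4): no bracket -> illegal
(3,1): flips 2 -> legal
(4,1): flips 1 -> legal
(4,2): flips 2 -> legal
(4,3): flips 1 -> legal
(4,5): no bracket -> illegal
(5,3): flips 1 -> legal
(5,5): no bracket -> illegal
W mobility = 7

Answer: B=4 W=7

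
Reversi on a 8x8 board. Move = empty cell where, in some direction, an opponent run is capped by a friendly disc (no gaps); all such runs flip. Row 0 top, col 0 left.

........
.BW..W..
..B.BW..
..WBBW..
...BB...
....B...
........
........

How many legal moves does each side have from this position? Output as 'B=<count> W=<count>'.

Answer: B=10 W=7

Derivation:
-- B to move --
(0,1): no bracket -> illegal
(0,2): flips 1 -> legal
(0,3): no bracket -> illegal
(0,4): no bracket -> illegal
(0,5): no bracket -> illegal
(0,6): flips 1 -> legal
(1,3): flips 1 -> legal
(1,4): no bracket -> illegal
(1,6): flips 1 -> legal
(2,1): flips 1 -> legal
(2,3): no bracket -> illegal
(2,6): flips 2 -> legal
(3,1): flips 1 -> legal
(3,6): flips 1 -> legal
(4,1): no bracket -> illegal
(4,2): flips 1 -> legal
(4,5): no bracket -> illegal
(4,6): flips 1 -> legal
B mobility = 10
-- W to move --
(0,0): no bracket -> illegal
(0,1): no bracket -> illegal
(0,2): no bracket -> illegal
(1,0): flips 1 -> legal
(1,3): flips 1 -> legal
(1,4): no bracket -> illegal
(2,0): no bracket -> illegal
(2,1): no bracket -> illegal
(2,3): flips 1 -> legal
(3,1): no bracket -> illegal
(4,2): flips 2 -> legal
(4,5): no bracket -> illegal
(5,2): flips 2 -> legal
(5,3): flips 1 -> legal
(5,5): no bracket -> illegal
(6,3): no bracket -> illegal
(6,4): no bracket -> illegal
(6,5): flips 2 -> legal
W mobility = 7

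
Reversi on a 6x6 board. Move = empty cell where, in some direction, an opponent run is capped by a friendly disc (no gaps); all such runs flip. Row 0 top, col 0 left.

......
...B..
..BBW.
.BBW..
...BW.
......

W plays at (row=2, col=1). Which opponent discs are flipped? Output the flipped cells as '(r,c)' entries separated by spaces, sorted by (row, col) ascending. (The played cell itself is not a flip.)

Answer: (2,2) (2,3)

Derivation:
Dir NW: first cell '.' (not opp) -> no flip
Dir N: first cell '.' (not opp) -> no flip
Dir NE: first cell '.' (not opp) -> no flip
Dir W: first cell '.' (not opp) -> no flip
Dir E: opp run (2,2) (2,3) capped by W -> flip
Dir SW: first cell '.' (not opp) -> no flip
Dir S: opp run (3,1), next='.' -> no flip
Dir SE: opp run (3,2) (4,3), next='.' -> no flip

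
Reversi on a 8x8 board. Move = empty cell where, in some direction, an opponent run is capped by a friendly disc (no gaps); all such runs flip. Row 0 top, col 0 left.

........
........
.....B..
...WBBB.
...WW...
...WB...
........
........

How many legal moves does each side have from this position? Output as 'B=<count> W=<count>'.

Answer: B=3 W=7

Derivation:
-- B to move --
(2,2): no bracket -> illegal
(2,3): no bracket -> illegal
(2,4): no bracket -> illegal
(3,2): flips 2 -> legal
(4,2): no bracket -> illegal
(4,5): no bracket -> illegal
(5,2): flips 2 -> legal
(5,5): no bracket -> illegal
(6,2): flips 2 -> legal
(6,3): no bracket -> illegal
(6,4): no bracket -> illegal
B mobility = 3
-- W to move --
(1,4): no bracket -> illegal
(1,5): no bracket -> illegal
(1,6): flips 2 -> legal
(2,3): no bracket -> illegal
(2,4): flips 1 -> legal
(2,6): flips 1 -> legal
(2,7): no bracket -> illegal
(3,7): flips 3 -> legal
(4,5): no bracket -> illegal
(4,6): no bracket -> illegal
(4,7): no bracket -> illegal
(5,5): flips 1 -> legal
(6,3): no bracket -> illegal
(6,4): flips 1 -> legal
(6,5): flips 1 -> legal
W mobility = 7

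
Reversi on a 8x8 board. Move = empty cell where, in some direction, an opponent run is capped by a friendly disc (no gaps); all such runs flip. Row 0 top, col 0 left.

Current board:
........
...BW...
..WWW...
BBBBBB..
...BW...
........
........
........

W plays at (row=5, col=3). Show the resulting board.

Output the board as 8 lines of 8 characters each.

Place W at (5,3); scan 8 dirs for brackets.
Dir NW: first cell '.' (not opp) -> no flip
Dir N: opp run (4,3) (3,3) capped by W -> flip
Dir NE: first cell 'W' (not opp) -> no flip
Dir W: first cell '.' (not opp) -> no flip
Dir E: first cell '.' (not opp) -> no flip
Dir SW: first cell '.' (not opp) -> no flip
Dir S: first cell '.' (not opp) -> no flip
Dir SE: first cell '.' (not opp) -> no flip
All flips: (3,3) (4,3)

Answer: ........
...BW...
..WWW...
BBBWBB..
...WW...
...W....
........
........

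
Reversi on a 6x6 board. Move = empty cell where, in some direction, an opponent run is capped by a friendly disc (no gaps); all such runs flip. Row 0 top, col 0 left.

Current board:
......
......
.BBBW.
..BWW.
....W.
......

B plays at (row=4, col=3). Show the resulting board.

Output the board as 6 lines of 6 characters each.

Place B at (4,3); scan 8 dirs for brackets.
Dir NW: first cell 'B' (not opp) -> no flip
Dir N: opp run (3,3) capped by B -> flip
Dir NE: opp run (3,4), next='.' -> no flip
Dir W: first cell '.' (not opp) -> no flip
Dir E: opp run (4,4), next='.' -> no flip
Dir SW: first cell '.' (not opp) -> no flip
Dir S: first cell '.' (not opp) -> no flip
Dir SE: first cell '.' (not opp) -> no flip
All flips: (3,3)

Answer: ......
......
.BBBW.
..BBW.
...BW.
......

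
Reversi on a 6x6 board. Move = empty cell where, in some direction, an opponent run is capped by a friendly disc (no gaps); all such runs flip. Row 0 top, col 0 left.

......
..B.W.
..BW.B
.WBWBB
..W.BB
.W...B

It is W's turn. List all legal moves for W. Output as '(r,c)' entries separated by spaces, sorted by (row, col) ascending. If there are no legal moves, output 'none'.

Answer: (0,1) (0,2) (1,1) (1,3) (2,1) (4,1)

Derivation:
(0,1): flips 1 -> legal
(0,2): flips 3 -> legal
(0,3): no bracket -> illegal
(1,1): flips 1 -> legal
(1,3): flips 1 -> legal
(1,5): no bracket -> illegal
(2,1): flips 1 -> legal
(2,4): no bracket -> illegal
(4,1): flips 1 -> legal
(4,3): no bracket -> illegal
(5,3): no bracket -> illegal
(5,4): no bracket -> illegal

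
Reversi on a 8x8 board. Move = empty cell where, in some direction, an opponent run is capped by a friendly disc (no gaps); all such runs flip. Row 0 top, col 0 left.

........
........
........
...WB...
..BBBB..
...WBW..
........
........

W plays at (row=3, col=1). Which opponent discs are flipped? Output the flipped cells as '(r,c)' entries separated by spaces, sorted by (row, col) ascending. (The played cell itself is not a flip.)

Dir NW: first cell '.' (not opp) -> no flip
Dir N: first cell '.' (not opp) -> no flip
Dir NE: first cell '.' (not opp) -> no flip
Dir W: first cell '.' (not opp) -> no flip
Dir E: first cell '.' (not opp) -> no flip
Dir SW: first cell '.' (not opp) -> no flip
Dir S: first cell '.' (not opp) -> no flip
Dir SE: opp run (4,2) capped by W -> flip

Answer: (4,2)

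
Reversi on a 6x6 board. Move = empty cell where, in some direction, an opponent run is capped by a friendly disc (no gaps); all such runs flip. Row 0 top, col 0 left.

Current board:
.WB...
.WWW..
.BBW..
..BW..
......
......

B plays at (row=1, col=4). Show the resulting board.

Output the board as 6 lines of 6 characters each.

Place B at (1,4); scan 8 dirs for brackets.
Dir NW: first cell '.' (not opp) -> no flip
Dir N: first cell '.' (not opp) -> no flip
Dir NE: first cell '.' (not opp) -> no flip
Dir W: opp run (1,3) (1,2) (1,1), next='.' -> no flip
Dir E: first cell '.' (not opp) -> no flip
Dir SW: opp run (2,3) capped by B -> flip
Dir S: first cell '.' (not opp) -> no flip
Dir SE: first cell '.' (not opp) -> no flip
All flips: (2,3)

Answer: .WB...
.WWWB.
.BBB..
..BW..
......
......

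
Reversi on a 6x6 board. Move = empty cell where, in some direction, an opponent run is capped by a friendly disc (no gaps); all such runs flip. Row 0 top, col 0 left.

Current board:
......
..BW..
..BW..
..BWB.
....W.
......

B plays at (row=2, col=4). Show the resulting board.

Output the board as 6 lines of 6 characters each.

Place B at (2,4); scan 8 dirs for brackets.
Dir NW: opp run (1,3), next='.' -> no flip
Dir N: first cell '.' (not opp) -> no flip
Dir NE: first cell '.' (not opp) -> no flip
Dir W: opp run (2,3) capped by B -> flip
Dir E: first cell '.' (not opp) -> no flip
Dir SW: opp run (3,3), next='.' -> no flip
Dir S: first cell 'B' (not opp) -> no flip
Dir SE: first cell '.' (not opp) -> no flip
All flips: (2,3)

Answer: ......
..BW..
..BBB.
..BWB.
....W.
......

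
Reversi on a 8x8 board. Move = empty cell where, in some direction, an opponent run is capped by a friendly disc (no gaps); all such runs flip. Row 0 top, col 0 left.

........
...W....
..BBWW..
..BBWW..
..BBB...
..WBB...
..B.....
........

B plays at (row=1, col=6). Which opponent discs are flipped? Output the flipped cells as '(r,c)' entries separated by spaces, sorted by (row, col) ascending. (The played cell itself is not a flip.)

Answer: (2,5) (3,4)

Derivation:
Dir NW: first cell '.' (not opp) -> no flip
Dir N: first cell '.' (not opp) -> no flip
Dir NE: first cell '.' (not opp) -> no flip
Dir W: first cell '.' (not opp) -> no flip
Dir E: first cell '.' (not opp) -> no flip
Dir SW: opp run (2,5) (3,4) capped by B -> flip
Dir S: first cell '.' (not opp) -> no flip
Dir SE: first cell '.' (not opp) -> no flip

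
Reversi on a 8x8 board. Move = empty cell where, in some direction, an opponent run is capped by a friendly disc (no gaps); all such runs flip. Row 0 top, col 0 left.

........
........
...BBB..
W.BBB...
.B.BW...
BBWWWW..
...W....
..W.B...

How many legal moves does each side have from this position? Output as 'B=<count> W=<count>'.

Answer: B=7 W=6

Derivation:
-- B to move --
(2,0): no bracket -> illegal
(2,1): no bracket -> illegal
(3,1): no bracket -> illegal
(3,5): no bracket -> illegal
(4,0): no bracket -> illegal
(4,2): no bracket -> illegal
(4,5): flips 1 -> legal
(4,6): no bracket -> illegal
(5,6): flips 4 -> legal
(6,1): flips 1 -> legal
(6,2): no bracket -> illegal
(6,4): flips 2 -> legal
(6,5): flips 1 -> legal
(6,6): flips 2 -> legal
(7,1): no bracket -> illegal
(7,3): flips 2 -> legal
B mobility = 7
-- W to move --
(1,2): no bracket -> illegal
(1,3): flips 3 -> legal
(1,4): flips 2 -> legal
(1,5): no bracket -> illegal
(1,6): flips 3 -> legal
(2,1): flips 2 -> legal
(2,2): flips 1 -> legal
(2,6): no bracket -> illegal
(3,1): no bracket -> illegal
(3,5): no bracket -> illegal
(3,6): no bracket -> illegal
(4,0): no bracket -> illegal
(4,2): flips 1 -> legal
(4,5): no bracket -> illegal
(6,0): no bracket -> illegal
(6,1): no bracket -> illegal
(6,2): no bracket -> illegal
(6,4): no bracket -> illegal
(6,5): no bracket -> illegal
(7,3): no bracket -> illegal
(7,5): no bracket -> illegal
W mobility = 6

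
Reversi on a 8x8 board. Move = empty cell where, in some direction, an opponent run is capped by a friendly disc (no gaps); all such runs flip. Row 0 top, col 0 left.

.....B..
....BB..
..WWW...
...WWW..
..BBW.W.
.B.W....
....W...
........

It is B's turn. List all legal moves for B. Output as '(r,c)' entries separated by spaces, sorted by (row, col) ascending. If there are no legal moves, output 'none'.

(1,1): no bracket -> illegal
(1,2): no bracket -> illegal
(1,3): flips 2 -> legal
(2,1): no bracket -> illegal
(2,5): flips 1 -> legal
(2,6): no bracket -> illegal
(3,1): no bracket -> illegal
(3,2): flips 1 -> legal
(3,6): no bracket -> illegal
(3,7): no bracket -> illegal
(4,5): flips 1 -> legal
(4,7): no bracket -> illegal
(5,2): no bracket -> illegal
(5,4): flips 3 -> legal
(5,5): no bracket -> illegal
(5,6): no bracket -> illegal
(5,7): no bracket -> illegal
(6,2): no bracket -> illegal
(6,3): flips 1 -> legal
(6,5): no bracket -> illegal
(7,3): no bracket -> illegal
(7,4): no bracket -> illegal
(7,5): flips 2 -> legal

Answer: (1,3) (2,5) (3,2) (4,5) (5,4) (6,3) (7,5)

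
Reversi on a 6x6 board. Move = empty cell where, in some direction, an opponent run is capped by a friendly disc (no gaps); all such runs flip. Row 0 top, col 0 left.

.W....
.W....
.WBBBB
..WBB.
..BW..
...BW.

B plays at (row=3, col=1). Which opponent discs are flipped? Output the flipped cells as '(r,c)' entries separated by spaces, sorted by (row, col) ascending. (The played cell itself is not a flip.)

Answer: (3,2)

Derivation:
Dir NW: first cell '.' (not opp) -> no flip
Dir N: opp run (2,1) (1,1) (0,1), next=edge -> no flip
Dir NE: first cell 'B' (not opp) -> no flip
Dir W: first cell '.' (not opp) -> no flip
Dir E: opp run (3,2) capped by B -> flip
Dir SW: first cell '.' (not opp) -> no flip
Dir S: first cell '.' (not opp) -> no flip
Dir SE: first cell 'B' (not opp) -> no flip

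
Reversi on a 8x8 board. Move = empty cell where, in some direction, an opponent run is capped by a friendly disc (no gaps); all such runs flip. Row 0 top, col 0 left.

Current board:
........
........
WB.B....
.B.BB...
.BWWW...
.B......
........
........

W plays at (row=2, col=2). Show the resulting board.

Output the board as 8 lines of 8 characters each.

Answer: ........
........
WWWB....
.B.WB...
.BWWW...
.B......
........
........

Derivation:
Place W at (2,2); scan 8 dirs for brackets.
Dir NW: first cell '.' (not opp) -> no flip
Dir N: first cell '.' (not opp) -> no flip
Dir NE: first cell '.' (not opp) -> no flip
Dir W: opp run (2,1) capped by W -> flip
Dir E: opp run (2,3), next='.' -> no flip
Dir SW: opp run (3,1), next='.' -> no flip
Dir S: first cell '.' (not opp) -> no flip
Dir SE: opp run (3,3) capped by W -> flip
All flips: (2,1) (3,3)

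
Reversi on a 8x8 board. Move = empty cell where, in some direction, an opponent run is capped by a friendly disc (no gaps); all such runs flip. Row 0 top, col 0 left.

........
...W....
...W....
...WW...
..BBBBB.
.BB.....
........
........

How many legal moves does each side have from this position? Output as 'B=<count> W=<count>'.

-- B to move --
(0,2): no bracket -> illegal
(0,3): flips 3 -> legal
(0,4): no bracket -> illegal
(1,2): flips 2 -> legal
(1,4): no bracket -> illegal
(2,2): flips 1 -> legal
(2,4): flips 2 -> legal
(2,5): flips 1 -> legal
(3,2): no bracket -> illegal
(3,5): no bracket -> illegal
B mobility = 5
-- W to move --
(3,1): no bracket -> illegal
(3,2): no bracket -> illegal
(3,5): no bracket -> illegal
(3,6): no bracket -> illegal
(3,7): no bracket -> illegal
(4,0): no bracket -> illegal
(4,1): no bracket -> illegal
(4,7): no bracket -> illegal
(5,0): no bracket -> illegal
(5,3): flips 1 -> legal
(5,4): flips 1 -> legal
(5,5): flips 1 -> legal
(5,6): flips 1 -> legal
(5,7): no bracket -> illegal
(6,0): flips 2 -> legal
(6,1): flips 2 -> legal
(6,2): no bracket -> illegal
(6,3): no bracket -> illegal
W mobility = 6

Answer: B=5 W=6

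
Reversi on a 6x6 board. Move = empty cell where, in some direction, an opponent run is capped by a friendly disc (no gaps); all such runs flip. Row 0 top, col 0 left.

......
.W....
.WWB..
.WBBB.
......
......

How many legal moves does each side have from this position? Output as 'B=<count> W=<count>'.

Answer: B=5 W=5

Derivation:
-- B to move --
(0,0): flips 2 -> legal
(0,1): no bracket -> illegal
(0,2): no bracket -> illegal
(1,0): flips 1 -> legal
(1,2): flips 1 -> legal
(1,3): no bracket -> illegal
(2,0): flips 2 -> legal
(3,0): flips 1 -> legal
(4,0): no bracket -> illegal
(4,1): no bracket -> illegal
(4,2): no bracket -> illegal
B mobility = 5
-- W to move --
(1,2): no bracket -> illegal
(1,3): no bracket -> illegal
(1,4): no bracket -> illegal
(2,4): flips 1 -> legal
(2,5): no bracket -> illegal
(3,5): flips 3 -> legal
(4,1): no bracket -> illegal
(4,2): flips 1 -> legal
(4,3): flips 1 -> legal
(4,4): flips 1 -> legal
(4,5): no bracket -> illegal
W mobility = 5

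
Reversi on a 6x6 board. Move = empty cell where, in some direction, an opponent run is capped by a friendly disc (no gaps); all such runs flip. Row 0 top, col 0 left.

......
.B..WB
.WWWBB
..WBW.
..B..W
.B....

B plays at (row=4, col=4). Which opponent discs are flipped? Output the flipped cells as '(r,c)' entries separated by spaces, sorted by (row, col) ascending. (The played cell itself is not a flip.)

Answer: (3,4)

Derivation:
Dir NW: first cell 'B' (not opp) -> no flip
Dir N: opp run (3,4) capped by B -> flip
Dir NE: first cell '.' (not opp) -> no flip
Dir W: first cell '.' (not opp) -> no flip
Dir E: opp run (4,5), next=edge -> no flip
Dir SW: first cell '.' (not opp) -> no flip
Dir S: first cell '.' (not opp) -> no flip
Dir SE: first cell '.' (not opp) -> no flip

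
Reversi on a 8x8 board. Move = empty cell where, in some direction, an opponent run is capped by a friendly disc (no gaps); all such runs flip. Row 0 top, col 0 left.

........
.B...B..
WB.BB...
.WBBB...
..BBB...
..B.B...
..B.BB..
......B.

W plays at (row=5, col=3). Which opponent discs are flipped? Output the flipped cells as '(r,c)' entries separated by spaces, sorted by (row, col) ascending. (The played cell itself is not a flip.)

Answer: (4,2)

Derivation:
Dir NW: opp run (4,2) capped by W -> flip
Dir N: opp run (4,3) (3,3) (2,3), next='.' -> no flip
Dir NE: opp run (4,4), next='.' -> no flip
Dir W: opp run (5,2), next='.' -> no flip
Dir E: opp run (5,4), next='.' -> no flip
Dir SW: opp run (6,2), next='.' -> no flip
Dir S: first cell '.' (not opp) -> no flip
Dir SE: opp run (6,4), next='.' -> no flip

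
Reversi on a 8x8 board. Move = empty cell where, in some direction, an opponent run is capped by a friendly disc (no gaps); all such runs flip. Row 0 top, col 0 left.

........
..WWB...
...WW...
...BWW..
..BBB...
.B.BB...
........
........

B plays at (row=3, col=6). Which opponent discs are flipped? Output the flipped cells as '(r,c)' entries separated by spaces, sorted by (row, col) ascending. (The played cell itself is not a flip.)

Answer: (3,4) (3,5)

Derivation:
Dir NW: first cell '.' (not opp) -> no flip
Dir N: first cell '.' (not opp) -> no flip
Dir NE: first cell '.' (not opp) -> no flip
Dir W: opp run (3,5) (3,4) capped by B -> flip
Dir E: first cell '.' (not opp) -> no flip
Dir SW: first cell '.' (not opp) -> no flip
Dir S: first cell '.' (not opp) -> no flip
Dir SE: first cell '.' (not opp) -> no flip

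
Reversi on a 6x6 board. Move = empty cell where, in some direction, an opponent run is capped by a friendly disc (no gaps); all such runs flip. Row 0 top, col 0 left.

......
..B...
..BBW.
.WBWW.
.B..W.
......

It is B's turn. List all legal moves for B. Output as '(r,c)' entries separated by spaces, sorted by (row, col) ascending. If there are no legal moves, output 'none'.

(1,3): no bracket -> illegal
(1,4): no bracket -> illegal
(1,5): no bracket -> illegal
(2,0): no bracket -> illegal
(2,1): flips 1 -> legal
(2,5): flips 1 -> legal
(3,0): flips 1 -> legal
(3,5): flips 2 -> legal
(4,0): flips 1 -> legal
(4,2): no bracket -> illegal
(4,3): flips 1 -> legal
(4,5): flips 1 -> legal
(5,3): no bracket -> illegal
(5,4): no bracket -> illegal
(5,5): flips 2 -> legal

Answer: (2,1) (2,5) (3,0) (3,5) (4,0) (4,3) (4,5) (5,5)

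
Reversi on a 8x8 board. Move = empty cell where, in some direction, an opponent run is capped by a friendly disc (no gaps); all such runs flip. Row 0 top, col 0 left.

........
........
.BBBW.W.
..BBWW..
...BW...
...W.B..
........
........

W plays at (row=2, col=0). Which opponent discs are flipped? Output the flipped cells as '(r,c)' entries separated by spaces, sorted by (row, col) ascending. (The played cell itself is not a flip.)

Dir NW: edge -> no flip
Dir N: first cell '.' (not opp) -> no flip
Dir NE: first cell '.' (not opp) -> no flip
Dir W: edge -> no flip
Dir E: opp run (2,1) (2,2) (2,3) capped by W -> flip
Dir SW: edge -> no flip
Dir S: first cell '.' (not opp) -> no flip
Dir SE: first cell '.' (not opp) -> no flip

Answer: (2,1) (2,2) (2,3)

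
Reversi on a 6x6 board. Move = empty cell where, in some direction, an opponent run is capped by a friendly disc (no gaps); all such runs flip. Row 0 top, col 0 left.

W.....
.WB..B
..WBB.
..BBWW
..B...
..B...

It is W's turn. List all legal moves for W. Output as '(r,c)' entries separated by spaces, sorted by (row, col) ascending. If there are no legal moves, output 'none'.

Answer: (0,1) (0,2) (1,3) (1,4) (2,5) (3,1) (4,4)

Derivation:
(0,1): flips 2 -> legal
(0,2): flips 1 -> legal
(0,3): no bracket -> illegal
(0,4): no bracket -> illegal
(0,5): no bracket -> illegal
(1,3): flips 2 -> legal
(1,4): flips 1 -> legal
(2,1): no bracket -> illegal
(2,5): flips 2 -> legal
(3,1): flips 2 -> legal
(4,1): no bracket -> illegal
(4,3): no bracket -> illegal
(4,4): flips 1 -> legal
(5,1): no bracket -> illegal
(5,3): no bracket -> illegal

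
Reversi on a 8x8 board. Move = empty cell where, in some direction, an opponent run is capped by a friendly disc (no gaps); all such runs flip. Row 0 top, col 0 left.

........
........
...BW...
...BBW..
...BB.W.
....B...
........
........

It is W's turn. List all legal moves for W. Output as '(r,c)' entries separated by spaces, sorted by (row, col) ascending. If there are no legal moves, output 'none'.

Answer: (2,2) (3,2) (4,2) (5,3) (6,4)

Derivation:
(1,2): no bracket -> illegal
(1,3): no bracket -> illegal
(1,4): no bracket -> illegal
(2,2): flips 1 -> legal
(2,5): no bracket -> illegal
(3,2): flips 2 -> legal
(4,2): flips 1 -> legal
(4,5): no bracket -> illegal
(5,2): no bracket -> illegal
(5,3): flips 1 -> legal
(5,5): no bracket -> illegal
(6,3): no bracket -> illegal
(6,4): flips 3 -> legal
(6,5): no bracket -> illegal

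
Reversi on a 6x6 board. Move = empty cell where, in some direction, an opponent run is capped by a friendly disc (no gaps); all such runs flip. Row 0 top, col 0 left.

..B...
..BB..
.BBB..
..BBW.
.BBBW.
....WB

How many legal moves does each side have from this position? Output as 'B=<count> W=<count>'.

-- B to move --
(2,4): no bracket -> illegal
(2,5): flips 1 -> legal
(3,5): flips 1 -> legal
(4,5): flips 2 -> legal
(5,3): flips 1 -> legal
B mobility = 4
-- W to move --
(0,1): flips 2 -> legal
(0,3): no bracket -> illegal
(0,4): no bracket -> illegal
(1,0): flips 3 -> legal
(1,1): flips 2 -> legal
(1,4): no bracket -> illegal
(2,0): no bracket -> illegal
(2,4): no bracket -> illegal
(3,0): no bracket -> illegal
(3,1): flips 2 -> legal
(4,0): flips 3 -> legal
(4,5): no bracket -> illegal
(5,0): no bracket -> illegal
(5,1): no bracket -> illegal
(5,2): flips 1 -> legal
(5,3): no bracket -> illegal
W mobility = 6

Answer: B=4 W=6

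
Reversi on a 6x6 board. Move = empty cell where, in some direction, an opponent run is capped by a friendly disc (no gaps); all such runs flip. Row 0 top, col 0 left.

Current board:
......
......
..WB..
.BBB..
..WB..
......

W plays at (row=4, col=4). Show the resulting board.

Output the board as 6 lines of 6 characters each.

Place W at (4,4); scan 8 dirs for brackets.
Dir NW: opp run (3,3) capped by W -> flip
Dir N: first cell '.' (not opp) -> no flip
Dir NE: first cell '.' (not opp) -> no flip
Dir W: opp run (4,3) capped by W -> flip
Dir E: first cell '.' (not opp) -> no flip
Dir SW: first cell '.' (not opp) -> no flip
Dir S: first cell '.' (not opp) -> no flip
Dir SE: first cell '.' (not opp) -> no flip
All flips: (3,3) (4,3)

Answer: ......
......
..WB..
.BBW..
..WWW.
......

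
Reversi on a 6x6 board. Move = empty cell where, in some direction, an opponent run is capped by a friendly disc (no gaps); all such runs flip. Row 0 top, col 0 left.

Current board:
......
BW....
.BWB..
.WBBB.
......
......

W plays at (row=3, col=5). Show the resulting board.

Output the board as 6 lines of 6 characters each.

Answer: ......
BW....
.BWB..
.WWWWW
......
......

Derivation:
Place W at (3,5); scan 8 dirs for brackets.
Dir NW: first cell '.' (not opp) -> no flip
Dir N: first cell '.' (not opp) -> no flip
Dir NE: edge -> no flip
Dir W: opp run (3,4) (3,3) (3,2) capped by W -> flip
Dir E: edge -> no flip
Dir SW: first cell '.' (not opp) -> no flip
Dir S: first cell '.' (not opp) -> no flip
Dir SE: edge -> no flip
All flips: (3,2) (3,3) (3,4)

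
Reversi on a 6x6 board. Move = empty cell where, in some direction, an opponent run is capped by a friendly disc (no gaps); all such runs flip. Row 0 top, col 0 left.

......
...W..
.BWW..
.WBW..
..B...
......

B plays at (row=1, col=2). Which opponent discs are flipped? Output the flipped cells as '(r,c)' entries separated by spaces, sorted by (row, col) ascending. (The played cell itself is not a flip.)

Dir NW: first cell '.' (not opp) -> no flip
Dir N: first cell '.' (not opp) -> no flip
Dir NE: first cell '.' (not opp) -> no flip
Dir W: first cell '.' (not opp) -> no flip
Dir E: opp run (1,3), next='.' -> no flip
Dir SW: first cell 'B' (not opp) -> no flip
Dir S: opp run (2,2) capped by B -> flip
Dir SE: opp run (2,3), next='.' -> no flip

Answer: (2,2)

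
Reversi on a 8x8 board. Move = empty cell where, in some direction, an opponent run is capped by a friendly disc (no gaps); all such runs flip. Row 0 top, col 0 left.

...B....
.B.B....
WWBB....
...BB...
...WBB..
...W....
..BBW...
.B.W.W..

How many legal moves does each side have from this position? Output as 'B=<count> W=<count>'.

Answer: B=4 W=8

Derivation:
-- B to move --
(1,0): no bracket -> illegal
(1,2): no bracket -> illegal
(3,0): no bracket -> illegal
(3,1): flips 1 -> legal
(3,2): no bracket -> illegal
(4,2): flips 1 -> legal
(5,2): flips 1 -> legal
(5,4): no bracket -> illegal
(5,5): no bracket -> illegal
(6,5): flips 1 -> legal
(6,6): no bracket -> illegal
(7,2): no bracket -> illegal
(7,4): no bracket -> illegal
(7,6): no bracket -> illegal
B mobility = 4
-- W to move --
(0,0): no bracket -> illegal
(0,1): flips 1 -> legal
(0,2): flips 1 -> legal
(0,4): no bracket -> illegal
(1,0): no bracket -> illegal
(1,2): no bracket -> illegal
(1,4): no bracket -> illegal
(2,4): flips 2 -> legal
(2,5): flips 1 -> legal
(3,1): no bracket -> illegal
(3,2): no bracket -> illegal
(3,5): flips 1 -> legal
(3,6): no bracket -> illegal
(4,2): no bracket -> illegal
(4,6): flips 2 -> legal
(5,1): flips 1 -> legal
(5,2): no bracket -> illegal
(5,4): no bracket -> illegal
(5,5): no bracket -> illegal
(5,6): no bracket -> illegal
(6,0): no bracket -> illegal
(6,1): flips 2 -> legal
(7,0): no bracket -> illegal
(7,2): no bracket -> illegal
(7,4): no bracket -> illegal
W mobility = 8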